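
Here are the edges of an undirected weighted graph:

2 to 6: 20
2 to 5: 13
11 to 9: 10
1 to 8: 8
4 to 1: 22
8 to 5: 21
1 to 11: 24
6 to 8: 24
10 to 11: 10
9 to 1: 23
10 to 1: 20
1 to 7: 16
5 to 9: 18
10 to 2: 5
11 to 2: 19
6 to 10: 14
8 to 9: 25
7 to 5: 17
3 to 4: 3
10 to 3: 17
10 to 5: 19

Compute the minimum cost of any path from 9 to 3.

37

Candidate routes:
9–1–4–3: 23+22+3 = 48
9–11–10–3: 10+10+17 = 37
9–11–2–10–3: 10+19+5+17 = 51
Cheapest is 9–11–10–3 at 37.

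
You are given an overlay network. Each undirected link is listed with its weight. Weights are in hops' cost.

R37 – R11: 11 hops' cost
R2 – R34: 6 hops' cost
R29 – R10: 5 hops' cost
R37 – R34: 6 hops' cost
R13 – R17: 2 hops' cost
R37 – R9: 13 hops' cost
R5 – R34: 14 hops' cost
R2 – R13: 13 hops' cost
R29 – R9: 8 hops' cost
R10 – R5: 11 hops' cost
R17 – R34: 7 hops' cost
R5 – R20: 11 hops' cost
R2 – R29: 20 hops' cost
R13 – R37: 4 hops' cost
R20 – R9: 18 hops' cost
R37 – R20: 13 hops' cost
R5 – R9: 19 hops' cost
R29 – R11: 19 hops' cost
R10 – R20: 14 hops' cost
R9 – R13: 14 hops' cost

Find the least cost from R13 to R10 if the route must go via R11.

39 hops' cost

Shortest R13→R11: R13 → R37 → R11 = 15
Best R11 to R10: R11 → R29 → R10 costing 24
Total via R11: 15 + 24 = 39 hops' cost.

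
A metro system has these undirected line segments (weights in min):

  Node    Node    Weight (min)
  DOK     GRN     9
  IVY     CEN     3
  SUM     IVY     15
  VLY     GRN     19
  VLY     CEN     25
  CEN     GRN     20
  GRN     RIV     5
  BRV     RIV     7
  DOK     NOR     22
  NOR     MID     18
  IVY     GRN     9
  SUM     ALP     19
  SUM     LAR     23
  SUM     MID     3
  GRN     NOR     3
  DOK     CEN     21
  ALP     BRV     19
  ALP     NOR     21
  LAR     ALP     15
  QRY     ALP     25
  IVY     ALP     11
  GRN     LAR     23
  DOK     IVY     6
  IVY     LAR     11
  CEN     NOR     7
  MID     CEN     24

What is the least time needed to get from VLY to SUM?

43 min

Running Dijkstra from VLY:
VLY: 0
GRN: 19  (via VLY)
NOR: 22  (via GRN)
RIV: 24  (via GRN)
CEN: 25  (via VLY)
IVY: 28  (via GRN)
DOK: 28  (via GRN)
BRV: 31  (via RIV)
LAR: 39  (via IVY)
ALP: 39  (via IVY)
MID: 40  (via NOR)
SUM: 43  (via IVY)
Shortest route: VLY → GRN → IVY → SUM = 43 min.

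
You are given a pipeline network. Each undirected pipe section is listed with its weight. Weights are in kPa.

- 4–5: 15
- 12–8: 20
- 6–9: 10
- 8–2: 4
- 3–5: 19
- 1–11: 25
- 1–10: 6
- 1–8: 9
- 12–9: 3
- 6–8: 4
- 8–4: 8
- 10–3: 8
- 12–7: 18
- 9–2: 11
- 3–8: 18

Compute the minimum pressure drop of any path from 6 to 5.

27 kPa

Settle nodes by increasing distance from 6:
6: 0
8: 4  (via 6)
2: 8  (via 8)
9: 10  (via 6)
4: 12  (via 8)
1: 13  (via 8)
12: 13  (via 9)
10: 19  (via 1)
3: 22  (via 8)
5: 27  (via 4)
Shortest route: 6–8–4–5 = 27 kPa.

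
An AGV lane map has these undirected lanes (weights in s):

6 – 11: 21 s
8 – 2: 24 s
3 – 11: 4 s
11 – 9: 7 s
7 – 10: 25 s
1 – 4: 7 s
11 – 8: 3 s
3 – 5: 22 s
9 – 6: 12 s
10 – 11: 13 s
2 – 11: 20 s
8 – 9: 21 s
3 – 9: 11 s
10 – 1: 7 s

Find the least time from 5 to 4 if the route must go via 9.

67 s

Best 5 to 9: 5 → 3 → 9 costing 33
Shortest 9→4: 9 → 11 → 10 → 1 → 4 = 34
Total via 9: 33 + 34 = 67 s.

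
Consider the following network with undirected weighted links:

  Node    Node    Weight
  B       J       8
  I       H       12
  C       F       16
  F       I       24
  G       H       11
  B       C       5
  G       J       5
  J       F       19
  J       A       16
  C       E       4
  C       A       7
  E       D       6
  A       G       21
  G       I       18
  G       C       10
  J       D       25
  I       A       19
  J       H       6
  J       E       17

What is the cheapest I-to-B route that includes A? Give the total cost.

Shortest I→A: I → A = 19
Shortest A→B: A → C → B = 12
Total via A: 19 + 12 = 31.

31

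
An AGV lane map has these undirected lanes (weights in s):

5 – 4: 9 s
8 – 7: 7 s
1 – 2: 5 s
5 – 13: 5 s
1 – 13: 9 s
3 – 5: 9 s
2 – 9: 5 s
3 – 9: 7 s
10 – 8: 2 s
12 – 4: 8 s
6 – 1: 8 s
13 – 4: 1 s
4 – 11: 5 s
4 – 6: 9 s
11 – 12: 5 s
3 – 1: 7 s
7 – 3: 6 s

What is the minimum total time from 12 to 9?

Settle nodes by increasing distance from 12:
12: 0
11: 5  (via 12)
4: 8  (via 12)
13: 9  (via 4)
5: 14  (via 13)
6: 17  (via 4)
1: 18  (via 13)
2: 23  (via 1)
3: 23  (via 5)
9: 28  (via 2)
Shortest route: 12–4–13–1–2–9 = 28 s.

28 s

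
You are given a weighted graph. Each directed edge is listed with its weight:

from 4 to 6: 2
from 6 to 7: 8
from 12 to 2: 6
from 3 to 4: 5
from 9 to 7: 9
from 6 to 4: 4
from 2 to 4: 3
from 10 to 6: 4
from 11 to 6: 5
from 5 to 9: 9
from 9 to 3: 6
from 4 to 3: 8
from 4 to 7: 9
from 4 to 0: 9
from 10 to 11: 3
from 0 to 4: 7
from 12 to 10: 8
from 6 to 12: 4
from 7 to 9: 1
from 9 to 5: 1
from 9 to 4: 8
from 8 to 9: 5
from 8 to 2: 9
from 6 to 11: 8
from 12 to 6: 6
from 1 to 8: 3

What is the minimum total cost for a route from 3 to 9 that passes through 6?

Shortest 3→6: 3–4–6 = 7
Shortest 6→9: 6–7–9 = 9
Total via 6: 7 + 9 = 16.

16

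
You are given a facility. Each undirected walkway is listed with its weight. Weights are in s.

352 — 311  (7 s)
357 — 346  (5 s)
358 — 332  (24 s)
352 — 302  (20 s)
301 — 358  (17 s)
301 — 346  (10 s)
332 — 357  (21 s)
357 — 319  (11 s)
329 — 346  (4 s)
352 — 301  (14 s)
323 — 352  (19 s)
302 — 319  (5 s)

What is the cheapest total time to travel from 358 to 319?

Candidate routes:
358 - 301 - 346 - 357 - 319: 17+10+5+11 = 43
358 - 332 - 357 - 319: 24+21+11 = 56
The minimum is 43 s via 358 - 301 - 346 - 357 - 319.

43 s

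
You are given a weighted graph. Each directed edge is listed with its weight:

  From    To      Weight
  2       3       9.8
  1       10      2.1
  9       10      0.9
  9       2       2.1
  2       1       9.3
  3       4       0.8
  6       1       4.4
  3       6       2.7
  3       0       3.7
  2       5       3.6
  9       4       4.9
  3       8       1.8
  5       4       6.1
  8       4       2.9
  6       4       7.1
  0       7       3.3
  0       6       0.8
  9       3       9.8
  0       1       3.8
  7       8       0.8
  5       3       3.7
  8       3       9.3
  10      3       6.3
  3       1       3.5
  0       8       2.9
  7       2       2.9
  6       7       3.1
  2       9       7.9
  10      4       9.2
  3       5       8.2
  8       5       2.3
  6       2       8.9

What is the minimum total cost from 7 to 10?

Running Dijkstra from 7:
7: 0
8: 0.8  (via 7)
2: 2.9  (via 7)
5: 3.1  (via 8)
4: 3.7  (via 8)
3: 6.8  (via 5)
6: 9.5  (via 3)
1: 10.3  (via 3)
0: 10.5  (via 3)
9: 10.8  (via 2)
10: 11.7  (via 9)
Shortest route: 7 → 2 → 9 → 10 = 11.7.

11.7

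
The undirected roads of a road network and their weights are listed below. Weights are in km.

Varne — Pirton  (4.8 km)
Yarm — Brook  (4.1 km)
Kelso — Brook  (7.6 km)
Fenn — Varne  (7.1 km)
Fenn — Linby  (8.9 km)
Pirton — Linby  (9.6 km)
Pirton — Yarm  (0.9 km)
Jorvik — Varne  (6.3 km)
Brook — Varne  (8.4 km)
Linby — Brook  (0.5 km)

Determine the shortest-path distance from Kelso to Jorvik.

Settle nodes by increasing distance from Kelso:
Kelso: 0
Brook: 7.6  (via Kelso)
Linby: 8.1  (via Brook)
Yarm: 11.7  (via Brook)
Pirton: 12.6  (via Yarm)
Varne: 16  (via Brook)
Fenn: 17  (via Linby)
Jorvik: 22.3  (via Varne)
Shortest route: Kelso → Brook → Varne → Jorvik = 22.3 km.

22.3 km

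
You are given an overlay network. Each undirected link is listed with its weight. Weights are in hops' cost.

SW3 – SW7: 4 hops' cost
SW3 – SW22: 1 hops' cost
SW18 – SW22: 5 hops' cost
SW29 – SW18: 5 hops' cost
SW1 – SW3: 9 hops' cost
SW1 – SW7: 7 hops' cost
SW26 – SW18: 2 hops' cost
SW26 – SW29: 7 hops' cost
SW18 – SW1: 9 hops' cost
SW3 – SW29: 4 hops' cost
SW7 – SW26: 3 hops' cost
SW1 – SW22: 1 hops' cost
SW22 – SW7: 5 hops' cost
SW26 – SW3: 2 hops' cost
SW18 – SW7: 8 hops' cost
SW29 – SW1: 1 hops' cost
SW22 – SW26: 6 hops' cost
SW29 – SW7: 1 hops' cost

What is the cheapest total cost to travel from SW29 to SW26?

Shortest distances from SW29:
SW29: 0
SW7: 1  (via SW29)
SW1: 1  (via SW29)
SW22: 2  (via SW1)
SW3: 3  (via SW22)
SW26: 4  (via SW7)
Shortest route: SW29 → SW7 → SW26 = 4 hops' cost.

4 hops' cost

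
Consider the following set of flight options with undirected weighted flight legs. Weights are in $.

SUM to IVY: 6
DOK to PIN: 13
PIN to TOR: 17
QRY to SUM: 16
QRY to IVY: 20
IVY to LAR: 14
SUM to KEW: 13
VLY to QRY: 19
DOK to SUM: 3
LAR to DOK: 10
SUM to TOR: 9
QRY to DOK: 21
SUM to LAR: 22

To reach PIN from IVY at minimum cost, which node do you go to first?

Enumerating some paths:
IVY–LAR–DOK–PIN: 14+10+13 = 37
IVY–SUM–TOR–PIN: 6+9+17 = 32
IVY–SUM–LAR–DOK–PIN: 6+22+10+13 = 51
IVY–SUM–DOK–PIN: 6+3+13 = 22
Cheapest is IVY–SUM–DOK–PIN at $22.
So from IVY the first move is to SUM.

SUM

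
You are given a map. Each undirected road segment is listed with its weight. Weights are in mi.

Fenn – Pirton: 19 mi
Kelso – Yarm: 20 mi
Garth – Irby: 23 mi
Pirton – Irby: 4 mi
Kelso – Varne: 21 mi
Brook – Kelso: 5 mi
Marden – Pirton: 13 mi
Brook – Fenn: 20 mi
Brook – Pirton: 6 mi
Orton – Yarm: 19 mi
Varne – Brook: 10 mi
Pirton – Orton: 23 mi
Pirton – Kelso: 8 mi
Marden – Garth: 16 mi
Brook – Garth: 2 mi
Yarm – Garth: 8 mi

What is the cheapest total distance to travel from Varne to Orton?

39 mi

Enumerating some paths:
Varne–Kelso–Pirton–Orton: 21+8+23 = 52
Varne–Brook–Kelso–Pirton–Orton: 10+5+8+23 = 46
Varne–Brook–Pirton–Orton: 10+6+23 = 39
The minimum is 39 mi via Varne–Brook–Pirton–Orton.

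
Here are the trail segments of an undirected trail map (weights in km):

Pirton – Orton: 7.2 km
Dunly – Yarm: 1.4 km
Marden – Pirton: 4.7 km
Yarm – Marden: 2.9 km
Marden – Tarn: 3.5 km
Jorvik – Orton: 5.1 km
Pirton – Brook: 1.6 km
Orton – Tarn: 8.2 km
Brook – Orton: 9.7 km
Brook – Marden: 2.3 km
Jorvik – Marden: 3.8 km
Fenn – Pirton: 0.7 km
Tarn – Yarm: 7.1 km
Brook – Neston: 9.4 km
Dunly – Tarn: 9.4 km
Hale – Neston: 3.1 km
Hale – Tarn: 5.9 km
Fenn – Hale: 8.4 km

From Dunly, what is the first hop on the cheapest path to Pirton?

Yarm

Candidate routes:
Dunly → Yarm → Tarn → Marden → Brook → Pirton: 1.4+7.1+3.5+2.3+1.6 = 15.9
Dunly → Yarm → Marden → Brook → Pirton: 1.4+2.9+2.3+1.6 = 8.2
Dunly → Yarm → Marden → Pirton: 1.4+2.9+4.7 = 9
The minimum is 8.2 km via Dunly → Yarm → Marden → Brook → Pirton.
So from Dunly the first move is to Yarm.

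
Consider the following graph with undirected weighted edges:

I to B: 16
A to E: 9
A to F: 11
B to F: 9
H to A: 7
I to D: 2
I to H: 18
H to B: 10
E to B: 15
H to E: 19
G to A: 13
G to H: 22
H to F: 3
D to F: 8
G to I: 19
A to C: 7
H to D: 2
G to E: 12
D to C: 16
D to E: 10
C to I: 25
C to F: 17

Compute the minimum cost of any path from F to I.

Running Dijkstra from F:
F: 0
H: 3  (via F)
D: 5  (via H)
I: 7  (via D)
Shortest route: F–H–D–I = 7.

7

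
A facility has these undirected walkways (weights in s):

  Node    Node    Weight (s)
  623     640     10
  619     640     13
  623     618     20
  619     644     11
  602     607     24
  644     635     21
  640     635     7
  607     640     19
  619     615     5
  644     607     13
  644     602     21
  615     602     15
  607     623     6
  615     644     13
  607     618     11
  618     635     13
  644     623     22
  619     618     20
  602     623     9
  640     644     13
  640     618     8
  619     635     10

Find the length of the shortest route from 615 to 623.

24 s

Settle nodes by increasing distance from 615:
615: 0
619: 5  (via 615)
644: 13  (via 615)
635: 15  (via 619)
602: 15  (via 615)
640: 18  (via 619)
623: 24  (via 602)
Shortest route: 615–602–623 = 24 s.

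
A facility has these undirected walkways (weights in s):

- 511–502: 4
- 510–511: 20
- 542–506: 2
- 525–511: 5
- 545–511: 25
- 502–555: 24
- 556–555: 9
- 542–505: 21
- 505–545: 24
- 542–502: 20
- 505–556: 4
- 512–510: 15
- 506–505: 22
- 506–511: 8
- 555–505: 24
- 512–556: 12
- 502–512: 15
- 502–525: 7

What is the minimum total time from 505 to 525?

35 s

Enumerating some paths:
505 - 506 - 511 - 525: 22+8+5 = 35
505 - 542 - 506 - 511 - 525: 21+2+8+5 = 36
The minimum is 35 s via 505 - 506 - 511 - 525.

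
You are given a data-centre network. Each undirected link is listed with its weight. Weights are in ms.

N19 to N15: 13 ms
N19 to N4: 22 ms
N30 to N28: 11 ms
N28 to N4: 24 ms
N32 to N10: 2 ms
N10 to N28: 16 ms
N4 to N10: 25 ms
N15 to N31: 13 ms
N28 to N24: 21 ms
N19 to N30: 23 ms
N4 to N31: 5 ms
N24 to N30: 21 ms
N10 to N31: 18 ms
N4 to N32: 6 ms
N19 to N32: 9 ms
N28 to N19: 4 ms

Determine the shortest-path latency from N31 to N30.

35 ms

Running Dijkstra from N31:
N31: 0
N4: 5  (via N31)
N32: 11  (via N4)
N10: 13  (via N32)
N15: 13  (via N31)
N19: 20  (via N32)
N28: 24  (via N19)
N30: 35  (via N28)
Shortest route: N31–N4–N32–N19–N28–N30 = 35 ms.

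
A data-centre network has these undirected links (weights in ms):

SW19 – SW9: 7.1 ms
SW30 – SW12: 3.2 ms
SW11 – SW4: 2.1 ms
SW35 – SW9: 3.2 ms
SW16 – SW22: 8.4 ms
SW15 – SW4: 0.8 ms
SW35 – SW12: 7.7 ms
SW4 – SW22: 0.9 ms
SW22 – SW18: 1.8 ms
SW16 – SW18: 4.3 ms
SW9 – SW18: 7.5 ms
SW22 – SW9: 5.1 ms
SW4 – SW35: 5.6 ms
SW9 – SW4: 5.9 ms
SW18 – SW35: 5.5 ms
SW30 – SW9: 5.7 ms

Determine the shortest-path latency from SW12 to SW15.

Shortest distances from SW12:
SW12: 0
SW30: 3.2  (via SW12)
SW35: 7.7  (via SW12)
SW9: 8.9  (via SW30)
SW18: 13.2  (via SW35)
SW4: 13.3  (via SW35)
SW22: 14  (via SW9)
SW15: 14.1  (via SW4)
Shortest route: SW12 → SW35 → SW4 → SW15 = 14.1 ms.

14.1 ms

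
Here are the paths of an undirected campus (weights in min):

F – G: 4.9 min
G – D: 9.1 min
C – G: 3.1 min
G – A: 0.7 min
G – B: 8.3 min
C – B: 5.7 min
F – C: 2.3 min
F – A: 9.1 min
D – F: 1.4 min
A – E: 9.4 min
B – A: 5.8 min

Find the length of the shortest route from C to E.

13.2 min

Candidate routes:
C - G - A - E: 3.1+0.7+9.4 = 13.2
C - F - G - A - E: 2.3+4.9+0.7+9.4 = 17.3
The minimum is 13.2 min via C - G - A - E.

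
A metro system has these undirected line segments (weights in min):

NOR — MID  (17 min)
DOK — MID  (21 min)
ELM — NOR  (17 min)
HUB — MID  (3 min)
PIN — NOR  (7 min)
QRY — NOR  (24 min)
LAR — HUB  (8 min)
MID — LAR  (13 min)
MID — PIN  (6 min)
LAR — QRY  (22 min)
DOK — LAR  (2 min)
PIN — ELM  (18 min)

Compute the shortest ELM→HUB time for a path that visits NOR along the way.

Shortest ELM→NOR: ELM–NOR = 17
Best NOR to HUB: NOR–PIN–MID–HUB costing 16
Total via NOR: 17 + 16 = 33 min.

33 min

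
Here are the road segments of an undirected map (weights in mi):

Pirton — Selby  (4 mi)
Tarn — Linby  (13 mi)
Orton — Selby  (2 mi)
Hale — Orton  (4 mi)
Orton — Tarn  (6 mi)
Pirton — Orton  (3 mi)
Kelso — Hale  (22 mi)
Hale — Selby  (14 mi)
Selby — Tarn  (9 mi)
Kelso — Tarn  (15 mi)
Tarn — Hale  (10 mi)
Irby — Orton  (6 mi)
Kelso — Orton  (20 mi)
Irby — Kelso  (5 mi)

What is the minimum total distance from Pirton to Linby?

Candidate routes:
Pirton - Selby - Orton - Tarn - Linby: 4+2+6+13 = 25
Pirton - Orton - Tarn - Linby: 3+6+13 = 22
The minimum is 22 mi via Pirton - Orton - Tarn - Linby.

22 mi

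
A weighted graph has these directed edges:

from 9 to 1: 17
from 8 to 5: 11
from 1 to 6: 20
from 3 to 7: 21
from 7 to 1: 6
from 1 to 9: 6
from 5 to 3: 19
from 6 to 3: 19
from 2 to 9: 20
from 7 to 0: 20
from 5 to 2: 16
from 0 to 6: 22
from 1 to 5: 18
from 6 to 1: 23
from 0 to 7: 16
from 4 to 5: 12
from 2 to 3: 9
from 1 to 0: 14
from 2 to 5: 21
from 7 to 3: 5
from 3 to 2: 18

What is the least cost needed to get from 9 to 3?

Enumerating some paths:
9–1–6–3: 17+20+19 = 56
9–1–5–2–3: 17+18+16+9 = 60
9–1–5–3: 17+18+19 = 54
9–1–0–7–3: 17+14+16+5 = 52
The minimum is 52 via 9–1–0–7–3.

52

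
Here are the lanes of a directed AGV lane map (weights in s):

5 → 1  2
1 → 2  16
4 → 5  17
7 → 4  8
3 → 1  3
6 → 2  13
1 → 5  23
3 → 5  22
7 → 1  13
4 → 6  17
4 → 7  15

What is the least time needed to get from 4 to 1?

19 s

Compare a few routes:
4 - 7 - 1: 15+13 = 28
4 - 5 - 1: 17+2 = 19
Cheapest is 4 - 5 - 1 at 19 s.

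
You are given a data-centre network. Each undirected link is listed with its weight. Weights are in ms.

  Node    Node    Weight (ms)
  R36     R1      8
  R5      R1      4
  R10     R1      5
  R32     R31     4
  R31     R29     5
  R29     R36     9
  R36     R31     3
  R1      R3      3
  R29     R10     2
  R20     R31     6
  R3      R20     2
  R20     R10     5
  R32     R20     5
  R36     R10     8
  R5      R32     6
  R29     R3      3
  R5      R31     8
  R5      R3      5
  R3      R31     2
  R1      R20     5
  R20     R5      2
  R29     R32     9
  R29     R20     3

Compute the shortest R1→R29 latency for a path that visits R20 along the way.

Best R1 to R20: R1–R20 costing 5
Best R20 to R29: R20–R29 costing 3
Total via R20: 5 + 3 = 8 ms.

8 ms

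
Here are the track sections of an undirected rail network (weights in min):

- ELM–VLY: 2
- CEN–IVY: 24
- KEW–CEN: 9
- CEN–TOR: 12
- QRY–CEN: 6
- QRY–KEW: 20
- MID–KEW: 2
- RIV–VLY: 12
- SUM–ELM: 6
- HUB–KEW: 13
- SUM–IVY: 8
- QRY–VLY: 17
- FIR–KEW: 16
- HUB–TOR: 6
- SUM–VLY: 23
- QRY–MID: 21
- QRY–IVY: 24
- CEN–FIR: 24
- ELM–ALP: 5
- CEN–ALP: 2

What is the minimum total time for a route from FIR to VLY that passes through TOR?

56 min

Shortest FIR→TOR: FIR–KEW–HUB–TOR = 35
Shortest TOR→VLY: TOR–CEN–ALP–ELM–VLY = 21
Total via TOR: 35 + 21 = 56 min.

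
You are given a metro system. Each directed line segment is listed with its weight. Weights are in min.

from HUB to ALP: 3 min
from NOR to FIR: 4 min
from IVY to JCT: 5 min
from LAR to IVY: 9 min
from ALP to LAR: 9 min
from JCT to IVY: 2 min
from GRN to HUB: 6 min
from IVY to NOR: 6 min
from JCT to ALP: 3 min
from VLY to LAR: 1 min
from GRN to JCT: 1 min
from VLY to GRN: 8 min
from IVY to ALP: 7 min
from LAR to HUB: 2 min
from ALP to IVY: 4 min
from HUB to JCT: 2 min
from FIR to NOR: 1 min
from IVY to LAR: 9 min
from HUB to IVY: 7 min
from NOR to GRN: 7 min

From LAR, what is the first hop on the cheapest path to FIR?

Compare a few routes:
LAR - HUB - ALP - IVY - NOR - FIR: 2+3+4+6+4 = 19
LAR - HUB - JCT - IVY - NOR - FIR: 2+2+2+6+4 = 16
The minimum is 16 min via LAR - HUB - JCT - IVY - NOR - FIR.
So from LAR the first move is to HUB.

HUB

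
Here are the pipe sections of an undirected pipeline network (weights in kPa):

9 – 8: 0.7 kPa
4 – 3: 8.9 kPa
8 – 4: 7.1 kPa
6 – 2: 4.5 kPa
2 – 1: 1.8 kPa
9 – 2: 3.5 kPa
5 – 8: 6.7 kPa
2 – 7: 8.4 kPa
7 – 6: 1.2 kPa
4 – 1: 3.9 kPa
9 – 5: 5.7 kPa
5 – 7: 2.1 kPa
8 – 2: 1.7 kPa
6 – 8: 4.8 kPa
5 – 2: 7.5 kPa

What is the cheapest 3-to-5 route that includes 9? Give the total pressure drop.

Shortest 3→9: 3–4–8–9 = 16.7
Best 9 to 5: 9–5 costing 5.7
Total via 9: 16.7 + 5.7 = 22.4 kPa.

22.4 kPa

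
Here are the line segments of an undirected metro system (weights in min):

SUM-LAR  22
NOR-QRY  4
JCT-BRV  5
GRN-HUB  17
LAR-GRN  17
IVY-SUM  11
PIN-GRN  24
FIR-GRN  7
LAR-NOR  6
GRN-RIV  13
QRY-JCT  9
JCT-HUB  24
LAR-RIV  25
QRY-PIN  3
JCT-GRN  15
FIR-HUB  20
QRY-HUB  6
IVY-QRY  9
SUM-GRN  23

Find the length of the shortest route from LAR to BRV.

Settle nodes by increasing distance from LAR:
LAR: 0
NOR: 6  (via LAR)
QRY: 10  (via NOR)
PIN: 13  (via QRY)
HUB: 16  (via QRY)
GRN: 17  (via LAR)
JCT: 19  (via QRY)
IVY: 19  (via QRY)
SUM: 22  (via LAR)
BRV: 24  (via JCT)
Shortest route: LAR–NOR–QRY–JCT–BRV = 24 min.

24 min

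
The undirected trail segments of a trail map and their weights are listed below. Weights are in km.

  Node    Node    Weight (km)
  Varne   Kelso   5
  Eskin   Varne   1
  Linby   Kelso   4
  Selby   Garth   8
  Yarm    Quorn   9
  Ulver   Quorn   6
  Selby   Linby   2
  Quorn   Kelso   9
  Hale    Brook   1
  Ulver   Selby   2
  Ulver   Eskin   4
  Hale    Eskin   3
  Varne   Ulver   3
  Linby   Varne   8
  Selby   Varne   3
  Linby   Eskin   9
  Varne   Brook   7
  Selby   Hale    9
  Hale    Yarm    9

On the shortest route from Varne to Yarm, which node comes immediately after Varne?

Candidate routes:
Varne–Brook–Hale–Yarm: 7+1+9 = 17
Varne–Eskin–Hale–Yarm: 1+3+9 = 13
Varne–Ulver–Quorn–Yarm: 3+6+9 = 18
The minimum is 13 km via Varne–Eskin–Hale–Yarm.
So from Varne the first move is to Eskin.

Eskin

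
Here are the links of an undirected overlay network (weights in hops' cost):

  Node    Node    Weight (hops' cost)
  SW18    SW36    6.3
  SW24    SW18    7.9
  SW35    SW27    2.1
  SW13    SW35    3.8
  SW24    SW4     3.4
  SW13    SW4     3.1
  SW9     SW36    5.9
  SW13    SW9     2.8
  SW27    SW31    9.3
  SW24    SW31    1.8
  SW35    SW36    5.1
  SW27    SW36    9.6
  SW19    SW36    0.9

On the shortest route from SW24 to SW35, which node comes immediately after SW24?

SW4

Enumerating some paths:
SW24 → SW4 → SW13 → SW35: 3.4+3.1+3.8 = 10.3
SW24 → SW18 → SW36 → SW35: 7.9+6.3+5.1 = 19.3
SW24 → SW31 → SW27 → SW35: 1.8+9.3+2.1 = 13.2
SW24 → SW4 → SW13 → SW9 → SW36 → SW35: 3.4+3.1+2.8+5.9+5.1 = 20.3
The minimum is 10.3 hops' cost via SW24 → SW4 → SW13 → SW35.
So from SW24 the first move is to SW4.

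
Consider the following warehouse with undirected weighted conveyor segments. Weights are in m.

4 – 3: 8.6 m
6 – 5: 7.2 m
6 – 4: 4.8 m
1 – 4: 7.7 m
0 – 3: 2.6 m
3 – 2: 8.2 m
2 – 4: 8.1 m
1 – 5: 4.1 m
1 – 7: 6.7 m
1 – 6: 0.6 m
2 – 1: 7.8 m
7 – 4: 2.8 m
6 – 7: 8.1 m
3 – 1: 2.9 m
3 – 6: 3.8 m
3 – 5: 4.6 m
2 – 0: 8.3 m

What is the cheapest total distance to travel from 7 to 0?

12.2 m

Enumerating some paths:
7 - 4 - 6 - 1 - 3 - 0: 2.8+4.8+0.6+2.9+2.6 = 13.7
7 - 1 - 3 - 0: 6.7+2.9+2.6 = 12.2
Cheapest is 7 - 1 - 3 - 0 at 12.2 m.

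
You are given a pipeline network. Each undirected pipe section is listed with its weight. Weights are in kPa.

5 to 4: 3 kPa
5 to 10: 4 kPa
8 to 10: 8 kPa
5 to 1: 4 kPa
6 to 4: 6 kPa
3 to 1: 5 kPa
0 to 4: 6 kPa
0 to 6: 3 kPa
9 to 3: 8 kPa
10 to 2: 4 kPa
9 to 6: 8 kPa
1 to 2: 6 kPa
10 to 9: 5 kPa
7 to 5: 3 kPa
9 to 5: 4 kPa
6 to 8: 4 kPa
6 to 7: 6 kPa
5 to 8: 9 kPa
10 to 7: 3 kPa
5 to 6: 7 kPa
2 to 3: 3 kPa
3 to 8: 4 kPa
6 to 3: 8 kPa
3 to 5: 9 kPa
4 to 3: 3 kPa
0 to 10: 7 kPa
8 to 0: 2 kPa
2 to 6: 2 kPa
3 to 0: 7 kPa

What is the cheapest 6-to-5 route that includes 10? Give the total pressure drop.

10 kPa

Shortest 6→10: 6–2–10 = 6
Best 10 to 5: 10–5 costing 4
Total via 10: 6 + 4 = 10 kPa.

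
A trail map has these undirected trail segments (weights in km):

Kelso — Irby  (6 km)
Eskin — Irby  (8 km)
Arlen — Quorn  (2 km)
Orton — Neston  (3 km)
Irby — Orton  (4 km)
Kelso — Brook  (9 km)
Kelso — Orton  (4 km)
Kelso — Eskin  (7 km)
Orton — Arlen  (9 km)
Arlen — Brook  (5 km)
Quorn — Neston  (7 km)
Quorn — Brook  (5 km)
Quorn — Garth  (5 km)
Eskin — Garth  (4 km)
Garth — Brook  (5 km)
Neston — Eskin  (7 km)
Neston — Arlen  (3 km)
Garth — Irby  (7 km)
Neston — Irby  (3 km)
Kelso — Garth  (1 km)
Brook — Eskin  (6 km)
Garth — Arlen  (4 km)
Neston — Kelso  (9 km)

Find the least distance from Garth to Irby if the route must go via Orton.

Best Garth to Orton: Garth–Kelso–Orton costing 5
Shortest Orton→Irby: Orton–Irby = 4
Total via Orton: 5 + 4 = 9 km.

9 km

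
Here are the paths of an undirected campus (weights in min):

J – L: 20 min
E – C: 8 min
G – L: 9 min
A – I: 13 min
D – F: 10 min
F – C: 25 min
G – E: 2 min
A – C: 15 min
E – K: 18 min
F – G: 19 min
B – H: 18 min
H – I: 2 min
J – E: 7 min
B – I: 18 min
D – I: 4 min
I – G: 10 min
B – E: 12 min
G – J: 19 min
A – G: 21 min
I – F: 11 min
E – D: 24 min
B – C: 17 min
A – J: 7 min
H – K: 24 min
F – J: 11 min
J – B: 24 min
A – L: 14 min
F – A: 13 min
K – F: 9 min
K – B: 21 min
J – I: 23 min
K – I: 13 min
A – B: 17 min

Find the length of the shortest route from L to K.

29 min

Shortest distances from L:
L: 0
G: 9  (via L)
E: 11  (via G)
A: 14  (via L)
J: 18  (via E)
C: 19  (via E)
I: 19  (via G)
H: 21  (via I)
B: 23  (via E)
D: 23  (via I)
F: 27  (via A)
K: 29  (via E)
Shortest route: L → G → E → K = 29 min.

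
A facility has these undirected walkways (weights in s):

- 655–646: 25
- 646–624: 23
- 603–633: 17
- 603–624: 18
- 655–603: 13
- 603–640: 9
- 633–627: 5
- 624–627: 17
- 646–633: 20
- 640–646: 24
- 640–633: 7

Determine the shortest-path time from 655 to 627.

34 s

Enumerating some paths:
655 → 603 → 640 → 633 → 627: 13+9+7+5 = 34
655 → 603 → 633 → 627: 13+17+5 = 35
Cheapest is 655 → 603 → 640 → 633 → 627 at 34 s.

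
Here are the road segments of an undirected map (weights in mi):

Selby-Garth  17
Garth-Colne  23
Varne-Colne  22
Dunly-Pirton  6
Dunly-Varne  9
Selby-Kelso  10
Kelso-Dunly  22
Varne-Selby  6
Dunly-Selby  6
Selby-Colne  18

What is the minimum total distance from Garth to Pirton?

29 mi

Compare a few routes:
Garth → Selby → Dunly → Pirton: 17+6+6 = 29
Garth → Selby → Kelso → Dunly → Pirton: 17+10+22+6 = 55
Garth → Selby → Varne → Dunly → Pirton: 17+6+9+6 = 38
Garth → Colne → Selby → Dunly → Pirton: 23+18+6+6 = 53
Cheapest is Garth → Selby → Dunly → Pirton at 29 mi.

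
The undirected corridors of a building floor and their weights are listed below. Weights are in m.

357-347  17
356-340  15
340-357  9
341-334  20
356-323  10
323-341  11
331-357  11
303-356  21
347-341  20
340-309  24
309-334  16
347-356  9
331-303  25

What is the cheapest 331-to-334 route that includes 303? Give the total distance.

87 m

Best 331 to 303: 331–303 costing 25
Best 303 to 334: 303–356–323–341–334 costing 62
Total via 303: 25 + 62 = 87 m.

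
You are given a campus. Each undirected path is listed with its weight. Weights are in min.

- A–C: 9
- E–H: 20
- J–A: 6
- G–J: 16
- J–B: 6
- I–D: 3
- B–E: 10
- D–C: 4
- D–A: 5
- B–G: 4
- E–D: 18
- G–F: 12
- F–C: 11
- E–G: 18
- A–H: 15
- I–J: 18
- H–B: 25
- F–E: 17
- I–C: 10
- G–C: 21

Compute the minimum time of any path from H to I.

23 min

Enumerating some paths:
H → A → D → I: 15+5+3 = 23
H → A → C → D → I: 15+9+4+3 = 31
The minimum is 23 min via H → A → D → I.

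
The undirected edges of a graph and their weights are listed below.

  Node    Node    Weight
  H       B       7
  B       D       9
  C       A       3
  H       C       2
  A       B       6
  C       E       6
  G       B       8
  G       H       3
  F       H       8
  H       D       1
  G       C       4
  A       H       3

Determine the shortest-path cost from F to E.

16

Enumerating some paths:
F - H - B - A - C - E: 8+7+6+3+6 = 30
F - H - C - E: 8+2+6 = 16
F - H - A - C - E: 8+3+3+6 = 20
F - H - G - C - E: 8+3+4+6 = 21
Cheapest is F - H - C - E at 16.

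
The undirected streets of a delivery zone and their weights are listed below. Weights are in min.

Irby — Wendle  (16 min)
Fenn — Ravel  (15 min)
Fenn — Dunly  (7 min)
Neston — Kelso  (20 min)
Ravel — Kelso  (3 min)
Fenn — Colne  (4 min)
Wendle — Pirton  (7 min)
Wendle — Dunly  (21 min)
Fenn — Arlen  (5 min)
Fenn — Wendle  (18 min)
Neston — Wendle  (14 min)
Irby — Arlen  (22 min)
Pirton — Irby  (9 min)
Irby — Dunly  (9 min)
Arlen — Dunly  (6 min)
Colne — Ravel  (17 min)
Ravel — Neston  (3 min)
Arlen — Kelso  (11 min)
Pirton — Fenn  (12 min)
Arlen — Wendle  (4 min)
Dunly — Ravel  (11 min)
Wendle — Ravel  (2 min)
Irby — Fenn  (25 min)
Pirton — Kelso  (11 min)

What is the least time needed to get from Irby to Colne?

20 min

Enumerating some paths:
Irby - Dunly - Fenn - Colne: 9+7+4 = 20
Irby - Dunly - Arlen - Fenn - Colne: 9+6+5+4 = 24
The minimum is 20 min via Irby - Dunly - Fenn - Colne.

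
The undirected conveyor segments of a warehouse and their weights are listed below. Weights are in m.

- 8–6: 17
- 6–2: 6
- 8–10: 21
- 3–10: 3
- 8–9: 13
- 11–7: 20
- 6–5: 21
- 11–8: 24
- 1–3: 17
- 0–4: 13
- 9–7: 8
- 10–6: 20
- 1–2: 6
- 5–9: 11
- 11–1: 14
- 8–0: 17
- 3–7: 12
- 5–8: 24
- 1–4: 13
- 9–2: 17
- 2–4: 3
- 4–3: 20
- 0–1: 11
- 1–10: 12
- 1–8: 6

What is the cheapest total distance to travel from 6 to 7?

Shortest distances from 6:
6: 0
2: 6  (via 6)
4: 9  (via 2)
1: 12  (via 2)
8: 17  (via 6)
10: 20  (via 6)
5: 21  (via 6)
0: 22  (via 4)
3: 23  (via 10)
9: 23  (via 2)
11: 26  (via 1)
7: 31  (via 9)
Shortest route: 6–2–9–7 = 31 m.

31 m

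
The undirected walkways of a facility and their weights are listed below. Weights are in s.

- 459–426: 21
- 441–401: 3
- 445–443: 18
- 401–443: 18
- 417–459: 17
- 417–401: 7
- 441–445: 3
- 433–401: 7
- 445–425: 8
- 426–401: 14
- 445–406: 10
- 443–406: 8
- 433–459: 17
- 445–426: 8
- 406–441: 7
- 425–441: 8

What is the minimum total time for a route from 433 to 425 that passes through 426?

Shortest 433→426: 433 → 401 → 426 = 21
Shortest 426→425: 426 → 445 → 425 = 16
Total via 426: 21 + 16 = 37 s.

37 s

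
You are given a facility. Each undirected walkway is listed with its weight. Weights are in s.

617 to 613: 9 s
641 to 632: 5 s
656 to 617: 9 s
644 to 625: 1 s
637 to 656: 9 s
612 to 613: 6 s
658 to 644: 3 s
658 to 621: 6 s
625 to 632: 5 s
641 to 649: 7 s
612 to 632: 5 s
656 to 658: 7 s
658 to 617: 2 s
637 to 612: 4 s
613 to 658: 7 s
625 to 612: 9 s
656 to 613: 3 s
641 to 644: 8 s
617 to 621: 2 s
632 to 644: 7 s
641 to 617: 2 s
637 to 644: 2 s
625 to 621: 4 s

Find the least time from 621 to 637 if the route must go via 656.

20 s

Shortest 621→656: 621–617–656 = 11
Shortest 656→637: 656–637 = 9
Total via 656: 11 + 9 = 20 s.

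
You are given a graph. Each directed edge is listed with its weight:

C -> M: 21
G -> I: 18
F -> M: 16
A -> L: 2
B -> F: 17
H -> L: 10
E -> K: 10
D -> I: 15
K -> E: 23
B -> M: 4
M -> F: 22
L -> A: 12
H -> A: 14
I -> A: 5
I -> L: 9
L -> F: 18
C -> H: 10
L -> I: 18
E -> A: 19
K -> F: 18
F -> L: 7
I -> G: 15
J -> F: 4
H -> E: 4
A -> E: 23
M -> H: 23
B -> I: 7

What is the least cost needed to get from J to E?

Running Dijkstra from J:
J: 0
F: 4  (via J)
L: 11  (via F)
M: 20  (via F)
A: 23  (via L)
I: 29  (via L)
H: 43  (via M)
G: 44  (via I)
E: 46  (via A)
Shortest route: J–F–L–A–E = 46.

46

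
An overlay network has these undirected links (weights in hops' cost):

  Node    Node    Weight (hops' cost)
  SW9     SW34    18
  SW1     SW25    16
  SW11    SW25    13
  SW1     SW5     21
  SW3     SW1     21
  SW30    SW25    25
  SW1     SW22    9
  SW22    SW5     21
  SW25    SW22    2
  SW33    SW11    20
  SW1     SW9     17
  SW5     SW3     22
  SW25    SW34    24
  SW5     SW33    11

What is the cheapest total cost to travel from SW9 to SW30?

53 hops' cost

Shortest distances from SW9:
SW9: 0
SW1: 17  (via SW9)
SW34: 18  (via SW9)
SW22: 26  (via SW1)
SW25: 28  (via SW22)
SW3: 38  (via SW1)
SW5: 38  (via SW1)
SW11: 41  (via SW25)
SW33: 49  (via SW5)
SW30: 53  (via SW25)
Shortest route: SW9–SW1–SW22–SW25–SW30 = 53 hops' cost.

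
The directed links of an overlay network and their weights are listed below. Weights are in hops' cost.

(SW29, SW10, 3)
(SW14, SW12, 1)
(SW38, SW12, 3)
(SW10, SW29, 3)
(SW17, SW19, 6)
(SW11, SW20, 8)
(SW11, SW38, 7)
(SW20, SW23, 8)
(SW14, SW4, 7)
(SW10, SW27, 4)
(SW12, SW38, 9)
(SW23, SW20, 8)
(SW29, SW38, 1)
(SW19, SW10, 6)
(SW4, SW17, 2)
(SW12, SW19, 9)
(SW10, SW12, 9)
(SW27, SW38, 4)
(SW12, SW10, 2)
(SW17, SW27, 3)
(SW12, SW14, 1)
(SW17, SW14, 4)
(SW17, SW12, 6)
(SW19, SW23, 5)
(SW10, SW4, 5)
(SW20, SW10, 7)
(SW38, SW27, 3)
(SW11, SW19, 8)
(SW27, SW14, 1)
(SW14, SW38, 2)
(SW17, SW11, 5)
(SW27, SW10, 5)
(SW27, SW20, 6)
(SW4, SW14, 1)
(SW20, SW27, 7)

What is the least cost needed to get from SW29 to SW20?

10 hops' cost

Candidate routes:
SW29 → SW10 → SW27 → SW20: 3+4+6 = 13
SW29 → SW38 → SW27 → SW20: 1+3+6 = 10
Cheapest is SW29 → SW38 → SW27 → SW20 at 10 hops' cost.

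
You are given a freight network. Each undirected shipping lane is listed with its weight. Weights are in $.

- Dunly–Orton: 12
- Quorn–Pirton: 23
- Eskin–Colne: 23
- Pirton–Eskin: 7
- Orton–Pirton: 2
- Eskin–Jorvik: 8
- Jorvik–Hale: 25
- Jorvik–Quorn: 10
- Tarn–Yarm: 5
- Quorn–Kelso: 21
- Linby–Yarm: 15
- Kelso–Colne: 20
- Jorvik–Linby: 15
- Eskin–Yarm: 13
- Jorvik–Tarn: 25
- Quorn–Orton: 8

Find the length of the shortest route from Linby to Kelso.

Candidate routes:
Linby–Jorvik–Quorn–Kelso: 15+10+21 = 46
Linby–Yarm–Eskin–Pirton–Orton–Quorn–Kelso: 15+13+7+2+8+21 = 66
Linby–Jorvik–Eskin–Pirton–Orton–Quorn–Kelso: 15+8+7+2+8+21 = 61
The minimum is $46 via Linby–Jorvik–Quorn–Kelso.

$46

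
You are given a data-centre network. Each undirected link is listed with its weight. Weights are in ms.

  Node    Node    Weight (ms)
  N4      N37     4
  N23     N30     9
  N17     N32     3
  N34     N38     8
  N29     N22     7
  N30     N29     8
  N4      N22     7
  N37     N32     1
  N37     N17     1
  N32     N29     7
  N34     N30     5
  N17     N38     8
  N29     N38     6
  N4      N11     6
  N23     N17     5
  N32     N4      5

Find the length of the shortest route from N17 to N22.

Compare a few routes:
N17 - N37 - N4 - N22: 1+4+7 = 12
N17 - N37 - N32 - N4 - N22: 1+1+5+7 = 14
N17 - N32 - N37 - N4 - N22: 3+1+4+7 = 15
The minimum is 12 ms via N17 - N37 - N4 - N22.

12 ms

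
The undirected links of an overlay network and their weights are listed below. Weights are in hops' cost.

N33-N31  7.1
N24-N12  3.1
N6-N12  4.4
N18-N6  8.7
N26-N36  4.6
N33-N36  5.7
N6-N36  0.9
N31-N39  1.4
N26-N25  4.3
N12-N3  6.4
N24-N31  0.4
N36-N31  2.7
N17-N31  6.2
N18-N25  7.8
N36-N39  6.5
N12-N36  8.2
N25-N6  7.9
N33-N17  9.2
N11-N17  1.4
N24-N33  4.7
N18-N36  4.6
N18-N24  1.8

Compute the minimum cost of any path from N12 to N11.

11.1 hops' cost

Compare a few routes:
N12–N24–N31–N17–N11: 3.1+0.4+6.2+1.4 = 11.1
N12–N6–N36–N31–N17–N11: 4.4+0.9+2.7+6.2+1.4 = 15.6
Cheapest is N12–N24–N31–N17–N11 at 11.1 hops' cost.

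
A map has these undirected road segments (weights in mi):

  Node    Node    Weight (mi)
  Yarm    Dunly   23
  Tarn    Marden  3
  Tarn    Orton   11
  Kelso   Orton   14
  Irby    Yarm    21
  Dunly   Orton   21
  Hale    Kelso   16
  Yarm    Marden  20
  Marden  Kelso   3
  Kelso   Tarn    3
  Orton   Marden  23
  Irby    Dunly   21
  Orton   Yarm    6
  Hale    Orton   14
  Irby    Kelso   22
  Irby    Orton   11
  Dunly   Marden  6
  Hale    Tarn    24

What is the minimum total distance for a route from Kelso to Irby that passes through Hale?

Best Kelso to Hale: Kelso → Hale costing 16
Shortest Hale→Irby: Hale → Orton → Irby = 25
Total via Hale: 16 + 25 = 41 mi.

41 mi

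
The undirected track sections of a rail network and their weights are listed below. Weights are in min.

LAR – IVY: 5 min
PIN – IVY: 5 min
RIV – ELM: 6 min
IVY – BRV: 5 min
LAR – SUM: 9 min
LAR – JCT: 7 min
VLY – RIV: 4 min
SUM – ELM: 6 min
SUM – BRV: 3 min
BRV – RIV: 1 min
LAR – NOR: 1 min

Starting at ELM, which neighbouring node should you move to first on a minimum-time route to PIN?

Compare a few routes:
ELM - RIV - BRV - SUM - LAR - IVY - PIN: 6+1+3+9+5+5 = 29
ELM - SUM - LAR - IVY - PIN: 6+9+5+5 = 25
ELM - SUM - BRV - IVY - PIN: 6+3+5+5 = 19
ELM - RIV - BRV - IVY - PIN: 6+1+5+5 = 17
Cheapest is ELM - RIV - BRV - IVY - PIN at 17 min.
So from ELM the first move is to RIV.

RIV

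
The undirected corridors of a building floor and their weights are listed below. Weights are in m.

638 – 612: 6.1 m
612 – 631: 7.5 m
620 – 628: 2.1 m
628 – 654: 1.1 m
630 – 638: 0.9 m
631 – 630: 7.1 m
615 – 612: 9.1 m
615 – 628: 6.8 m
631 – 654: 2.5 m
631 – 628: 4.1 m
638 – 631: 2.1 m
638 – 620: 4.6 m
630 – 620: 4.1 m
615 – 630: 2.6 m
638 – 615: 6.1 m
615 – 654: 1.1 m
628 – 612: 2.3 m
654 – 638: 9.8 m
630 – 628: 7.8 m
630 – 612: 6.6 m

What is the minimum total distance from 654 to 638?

Running Dijkstra from 654:
654: 0
615: 1.1  (via 654)
628: 1.1  (via 654)
631: 2.5  (via 654)
620: 3.2  (via 628)
612: 3.4  (via 628)
630: 3.7  (via 615)
638: 4.6  (via 631)
Shortest route: 654 → 631 → 638 = 4.6 m.

4.6 m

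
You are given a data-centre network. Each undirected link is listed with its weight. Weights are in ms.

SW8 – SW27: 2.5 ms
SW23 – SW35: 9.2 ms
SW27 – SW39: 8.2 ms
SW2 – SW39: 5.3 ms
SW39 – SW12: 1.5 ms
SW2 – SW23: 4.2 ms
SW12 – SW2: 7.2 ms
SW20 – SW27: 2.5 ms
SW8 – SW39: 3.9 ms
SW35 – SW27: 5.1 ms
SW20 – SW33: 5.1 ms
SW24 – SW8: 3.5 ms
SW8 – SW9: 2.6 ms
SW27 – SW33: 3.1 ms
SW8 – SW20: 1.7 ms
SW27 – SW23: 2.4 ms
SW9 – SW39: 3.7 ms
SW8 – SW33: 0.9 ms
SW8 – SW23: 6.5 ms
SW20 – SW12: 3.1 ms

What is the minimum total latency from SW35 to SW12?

10.7 ms

Shortest distances from SW35:
SW35: 0
SW27: 5.1  (via SW35)
SW23: 7.5  (via SW27)
SW8: 7.6  (via SW27)
SW20: 7.6  (via SW27)
SW33: 8.2  (via SW27)
SW9: 10.2  (via SW8)
SW12: 10.7  (via SW20)
Shortest route: SW35–SW27–SW20–SW12 = 10.7 ms.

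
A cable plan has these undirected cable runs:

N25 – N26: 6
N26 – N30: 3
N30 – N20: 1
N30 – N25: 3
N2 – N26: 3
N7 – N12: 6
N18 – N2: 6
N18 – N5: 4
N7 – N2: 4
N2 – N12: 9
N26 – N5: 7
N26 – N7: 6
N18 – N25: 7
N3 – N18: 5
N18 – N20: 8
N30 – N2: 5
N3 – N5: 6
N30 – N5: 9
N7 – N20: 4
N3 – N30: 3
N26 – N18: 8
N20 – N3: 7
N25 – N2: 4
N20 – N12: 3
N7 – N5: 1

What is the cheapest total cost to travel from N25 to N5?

9

Candidate routes:
N25 - N30 - N20 - N7 - N5: 3+1+4+1 = 9
N25 - N30 - N5: 3+9 = 12
N25 - N18 - N5: 7+4 = 11
N25 - N30 - N3 - N5: 3+3+6 = 12
The minimum is 9 via N25 - N30 - N20 - N7 - N5.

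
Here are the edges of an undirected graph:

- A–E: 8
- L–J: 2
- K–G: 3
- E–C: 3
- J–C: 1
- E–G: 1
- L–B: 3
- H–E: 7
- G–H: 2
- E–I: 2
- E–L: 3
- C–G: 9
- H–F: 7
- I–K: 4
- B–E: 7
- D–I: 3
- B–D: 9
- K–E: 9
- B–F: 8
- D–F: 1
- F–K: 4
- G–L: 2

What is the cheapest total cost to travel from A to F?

Running Dijkstra from A:
A: 0
E: 8  (via A)
G: 9  (via E)
I: 10  (via E)
C: 11  (via E)
H: 11  (via G)
L: 11  (via E)
J: 12  (via C)
K: 12  (via G)
D: 13  (via I)
B: 14  (via L)
F: 14  (via D)
Shortest route: A → E → I → D → F = 14.

14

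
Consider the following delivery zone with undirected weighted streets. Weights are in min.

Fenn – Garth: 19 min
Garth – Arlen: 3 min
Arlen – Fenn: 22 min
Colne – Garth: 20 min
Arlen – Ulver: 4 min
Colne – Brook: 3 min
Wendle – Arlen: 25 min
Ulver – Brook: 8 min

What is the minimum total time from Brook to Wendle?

37 min

Candidate routes:
Brook–Ulver–Arlen–Wendle: 8+4+25 = 37
Brook–Colne–Garth–Arlen–Wendle: 3+20+3+25 = 51
Brook–Colne–Garth–Fenn–Arlen–Wendle: 3+20+19+22+25 = 89
The minimum is 37 min via Brook–Ulver–Arlen–Wendle.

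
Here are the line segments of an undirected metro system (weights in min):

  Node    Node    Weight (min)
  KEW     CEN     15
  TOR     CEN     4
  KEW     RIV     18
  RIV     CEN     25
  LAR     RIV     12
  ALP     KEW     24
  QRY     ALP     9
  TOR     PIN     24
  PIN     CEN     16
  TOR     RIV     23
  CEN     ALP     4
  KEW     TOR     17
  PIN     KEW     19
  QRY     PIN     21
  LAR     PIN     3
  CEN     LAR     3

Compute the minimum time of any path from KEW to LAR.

18 min

Running Dijkstra from KEW:
KEW: 0
CEN: 15  (via KEW)
TOR: 17  (via KEW)
RIV: 18  (via KEW)
LAR: 18  (via CEN)
Shortest route: KEW–CEN–LAR = 18 min.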